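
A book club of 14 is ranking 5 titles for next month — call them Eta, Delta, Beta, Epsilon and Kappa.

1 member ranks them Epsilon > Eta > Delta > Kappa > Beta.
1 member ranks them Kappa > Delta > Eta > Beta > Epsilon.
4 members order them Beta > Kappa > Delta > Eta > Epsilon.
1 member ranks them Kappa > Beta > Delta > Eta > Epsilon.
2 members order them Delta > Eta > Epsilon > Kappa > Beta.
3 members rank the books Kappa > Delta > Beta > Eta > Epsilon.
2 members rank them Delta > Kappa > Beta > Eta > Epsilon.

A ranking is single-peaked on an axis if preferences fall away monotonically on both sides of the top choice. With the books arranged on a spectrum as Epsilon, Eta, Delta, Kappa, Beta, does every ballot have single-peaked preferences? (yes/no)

Axis positions: Epsilon=1, Eta=2, Delta=3, Kappa=4, Beta=5.
Faction 1 (peak Epsilon at position 1): ranking walks positions 1-2-3-4-5, expanding outward from the peak — single-peaked.
Faction 2 (peak Kappa at position 4): ranking walks positions 4-3-2-5-1, expanding outward from the peak — single-peaked.
Faction 3 (peak Beta at position 5): ranking walks positions 5-4-3-2-1, expanding outward from the peak — single-peaked.
Faction 4 (peak Kappa at position 4): ranking walks positions 4-5-3-2-1, expanding outward from the peak — single-peaked.
Faction 5 (peak Delta at position 3): ranking walks positions 3-2-1-4-5, expanding outward from the peak — single-peaked.
Faction 6 (peak Kappa at position 4): ranking walks positions 4-3-5-2-1, expanding outward from the peak — single-peaked.
Faction 7 (peak Delta at position 3): ranking walks positions 3-4-5-2-1, expanding outward from the peak — single-peaked.
Every ranking is single-peaked on this axis.

yes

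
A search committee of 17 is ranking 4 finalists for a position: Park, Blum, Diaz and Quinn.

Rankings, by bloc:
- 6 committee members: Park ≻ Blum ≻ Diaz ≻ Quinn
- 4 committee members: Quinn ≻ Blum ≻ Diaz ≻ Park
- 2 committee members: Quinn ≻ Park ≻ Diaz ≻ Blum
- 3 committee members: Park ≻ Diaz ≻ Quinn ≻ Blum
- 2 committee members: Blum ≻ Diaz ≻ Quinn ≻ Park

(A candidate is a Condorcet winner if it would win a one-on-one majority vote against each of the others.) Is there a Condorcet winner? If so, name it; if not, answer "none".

Pairwise majorities:
Park vs Blum: Park wins 11–6.
Park–Diaz: Park 11–6.
Park vs Quinn: Park, 9–8.
Blum–Diaz: Blum 12–5.
Blum vs Quinn: Quinn, 9–8.
Diaz vs Quinn: Diaz wins 11–6.
Park defeats every rival head-to-head and is the Condorcet winner.

Park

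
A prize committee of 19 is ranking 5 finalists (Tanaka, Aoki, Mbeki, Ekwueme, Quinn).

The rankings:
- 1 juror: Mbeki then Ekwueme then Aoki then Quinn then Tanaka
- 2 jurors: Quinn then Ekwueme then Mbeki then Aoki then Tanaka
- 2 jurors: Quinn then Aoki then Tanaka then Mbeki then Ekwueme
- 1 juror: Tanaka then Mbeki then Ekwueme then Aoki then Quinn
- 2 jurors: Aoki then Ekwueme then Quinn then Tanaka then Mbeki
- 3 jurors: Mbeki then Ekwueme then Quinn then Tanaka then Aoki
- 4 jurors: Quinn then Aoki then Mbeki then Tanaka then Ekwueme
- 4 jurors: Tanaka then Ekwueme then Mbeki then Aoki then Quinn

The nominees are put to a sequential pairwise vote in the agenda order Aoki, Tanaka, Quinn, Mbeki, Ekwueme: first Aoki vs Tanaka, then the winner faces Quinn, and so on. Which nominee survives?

Ekwueme

Round 1: Aoki vs Tanaka — 11–8, Aoki advances.
Round 2: Aoki vs Quinn — 8–11, Quinn advances.
Round 3: Quinn vs Mbeki — 10–9, Quinn advances.
Round 4: Quinn vs Ekwueme — 8–11, Ekwueme advances.
Ekwueme survives the agenda.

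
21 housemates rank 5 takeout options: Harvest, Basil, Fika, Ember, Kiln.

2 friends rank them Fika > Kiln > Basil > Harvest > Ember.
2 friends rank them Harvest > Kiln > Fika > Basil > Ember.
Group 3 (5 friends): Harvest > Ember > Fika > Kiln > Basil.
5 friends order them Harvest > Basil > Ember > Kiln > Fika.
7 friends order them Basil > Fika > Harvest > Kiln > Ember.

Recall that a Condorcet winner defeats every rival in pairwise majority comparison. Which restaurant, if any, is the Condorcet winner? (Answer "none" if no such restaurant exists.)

Harvest

Head-to-head results (21 friends):
Harvest vs Basil: Harvest is ranked higher on 2+5+5 = 12 ballots, Basil on 9. Harvest wins 12–9.
Harvest vs Fika: Harvest is ranked higher on 2+5+5 = 12 ballots, Fika on 9. Harvest wins 12–9.
Harvest vs Ember: 2+2+5+5+7 = 21 for Harvest, 0 for Ember — Harvest by 21–0.
Harvest vs Kiln: Harvest is ranked higher on 2+5+5+7 = 19 ballots, Kiln on 2. Harvest wins 19–2.
Basil vs Fika: 5+7 = 12 for Basil, 9 for Fika — Basil by 12–9.
Basil vs Ember: Basil is ranked higher on 2+2+5+7 = 16 ballots, Ember on 5. Basil wins 16–5.
Basil vs Kiln: 5+7 = 12 for Basil, 9 for Kiln — Basil by 12–9.
Fika vs Ember: 2+2+7 = 11 for Fika, 10 for Ember — Fika by 11–10.
Fika vs Kiln: 14 to 7, Fika.
Ember vs Kiln: Ember is ranked higher on 5+5 = 10 ballots, Kiln on 11. Kiln wins 11–10.
Harvest defeats every rival head-to-head and is the Condorcet winner.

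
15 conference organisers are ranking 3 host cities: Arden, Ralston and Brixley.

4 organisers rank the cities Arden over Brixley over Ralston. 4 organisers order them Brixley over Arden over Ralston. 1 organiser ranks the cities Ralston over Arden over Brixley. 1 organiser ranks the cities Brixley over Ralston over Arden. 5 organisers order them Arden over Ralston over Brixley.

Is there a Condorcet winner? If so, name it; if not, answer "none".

Arden

Check each pair by majority over 15 ballots:
Arden vs Ralston: Arden wins 13–2.
Arden vs Brixley: Arden, 10–5.
Ralston–Brixley: Brixley 9–6.
Arden defeats every rival head-to-head and is the Condorcet winner.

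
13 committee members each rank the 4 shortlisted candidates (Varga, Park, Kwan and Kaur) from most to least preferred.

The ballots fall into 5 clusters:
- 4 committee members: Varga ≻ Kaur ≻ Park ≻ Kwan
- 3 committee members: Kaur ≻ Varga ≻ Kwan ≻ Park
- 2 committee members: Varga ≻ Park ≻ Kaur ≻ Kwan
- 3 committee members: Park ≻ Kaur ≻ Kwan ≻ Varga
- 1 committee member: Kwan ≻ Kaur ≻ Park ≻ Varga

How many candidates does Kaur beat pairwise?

Kaur against each rival (13 committee members):
Kaur vs Varga: 7 to 6, Kaur.
Kaur vs Park: Kaur, 8–5.
Kaur vs Kwan: Kaur, 12–1.
Kaur beats Varga, Park, Kwan — 3 pairwise wins.

3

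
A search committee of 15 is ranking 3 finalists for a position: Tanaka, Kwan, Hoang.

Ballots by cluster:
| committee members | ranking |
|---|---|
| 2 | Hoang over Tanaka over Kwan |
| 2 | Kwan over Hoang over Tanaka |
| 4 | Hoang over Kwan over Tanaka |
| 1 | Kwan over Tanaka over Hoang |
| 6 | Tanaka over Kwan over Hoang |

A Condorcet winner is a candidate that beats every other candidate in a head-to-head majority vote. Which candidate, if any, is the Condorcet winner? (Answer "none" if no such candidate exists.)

none

Pairwise majorities:
Tanaka vs Kwan: 2+6 = 8 for Tanaka, 7 for Kwan — Tanaka by 8–7.
Tanaka vs Hoang: Tanaka is ranked higher on 1+6 = 7 ballots, Hoang on 8. Hoang wins 8–7.
Kwan–Hoang: Kwan 9–6.
Every candidate loses at least once (Tanaka loses to Hoang; Kwan loses to Tanaka; Hoang loses to Kwan). The majority relation contains the cycle Tanaka → Kwan → Hoang → Tanaka, so there is no Condorcet winner.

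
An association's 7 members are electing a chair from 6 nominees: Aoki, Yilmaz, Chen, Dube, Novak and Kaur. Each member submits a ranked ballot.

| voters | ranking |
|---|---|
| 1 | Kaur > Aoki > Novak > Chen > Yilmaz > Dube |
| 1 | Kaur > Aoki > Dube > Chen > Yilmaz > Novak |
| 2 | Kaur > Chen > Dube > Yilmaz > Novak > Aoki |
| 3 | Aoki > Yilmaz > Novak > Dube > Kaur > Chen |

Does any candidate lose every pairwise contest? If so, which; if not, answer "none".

none

Head-to-head results (7 voters):
Aoki vs Yilmaz: Aoki is ranked higher on 1+1+3 = 5 ballots, Yilmaz on 2. Aoki wins 5–2.
Aoki vs Chen: 5 to 2, Aoki.
Aoki vs Dube: 1+1+3 = 5 for Aoki, 2 for Dube — Aoki by 5–2.
Aoki vs Novak: 5 to 2, Aoki.
Aoki–Kaur: Kaur 4–3.
Yilmaz vs Chen: 3 for Yilmaz, 4 for Chen — Chen by 4–3.
Yilmaz vs Dube: Yilmaz is ranked higher on 1+3 = 4 ballots, Dube on 3. Yilmaz wins 4–3.
Yilmaz vs Novak: Yilmaz is ranked higher on 1+2+3 = 6 ballots, Novak on 1. Yilmaz wins 6–1.
Yilmaz vs Kaur: 3 to 4, Kaur.
Chen vs Dube: Chen preferred on 1+2 = 3 ballots; Dube wins 4–3.
Chen–Novak: Novak 4–3.
Chen–Kaur: Kaur 7–0.
Dube vs Novak: Dube is ranked higher on 1+2 = 3 ballots, Novak on 4. Novak wins 4–3.
Dube vs Kaur: Dube is ranked higher on 3 ballots, Kaur on 4. Kaur wins 4–3.
Novak vs Kaur: Kaur wins 4–3.
No candidate is winless: Aoki beats Yilmaz; Yilmaz beats Dube; Chen beats Yilmaz; Dube beats Chen; Novak beats Chen; Kaur beats Aoki. There is no Condorcet loser.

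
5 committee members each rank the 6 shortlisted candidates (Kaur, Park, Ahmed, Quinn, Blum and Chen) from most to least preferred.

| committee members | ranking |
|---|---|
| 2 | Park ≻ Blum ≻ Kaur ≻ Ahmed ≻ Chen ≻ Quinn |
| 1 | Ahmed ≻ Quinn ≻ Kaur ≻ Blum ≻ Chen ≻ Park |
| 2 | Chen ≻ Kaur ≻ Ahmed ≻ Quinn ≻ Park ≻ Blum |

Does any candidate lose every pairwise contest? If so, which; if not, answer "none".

Head-to-head results (5 committee members):
Kaur vs Park: 1+2 = 3 for Kaur, 2 for Park — Kaur by 3–2.
Kaur–Ahmed: Kaur 4–1.
Kaur vs Quinn: Kaur wins 4–1.
Kaur–Blum: Kaur 3–2.
Kaur–Chen: Kaur 3–2.
Park vs Ahmed: Ahmed wins 3–2.
Park vs Quinn: Quinn, 3–2.
Park vs Blum: Park preferred on 2+2 = 4 ballots; Park wins 4–1.
Park vs Chen: Park is ranked higher on 2 ballots, Chen on 3. Chen wins 3–2.
Ahmed vs Quinn: Ahmed, 5–0.
Ahmed vs Blum: 1+2 = 3 for Ahmed, 2 for Blum — Ahmed by 3–2.
Ahmed–Chen: Ahmed 3–2.
Quinn–Blum: Quinn 3–2.
Quinn–Chen: Chen 4–1.
Blum vs Chen: Blum is ranked higher on 2+1 = 3 ballots, Chen on 2. Blum wins 3–2.
No candidate is winless: Kaur beats Park; Park beats Blum; Ahmed beats Park; Quinn beats Park; Blum beats Chen; Chen beats Park. There is no Condorcet loser.

none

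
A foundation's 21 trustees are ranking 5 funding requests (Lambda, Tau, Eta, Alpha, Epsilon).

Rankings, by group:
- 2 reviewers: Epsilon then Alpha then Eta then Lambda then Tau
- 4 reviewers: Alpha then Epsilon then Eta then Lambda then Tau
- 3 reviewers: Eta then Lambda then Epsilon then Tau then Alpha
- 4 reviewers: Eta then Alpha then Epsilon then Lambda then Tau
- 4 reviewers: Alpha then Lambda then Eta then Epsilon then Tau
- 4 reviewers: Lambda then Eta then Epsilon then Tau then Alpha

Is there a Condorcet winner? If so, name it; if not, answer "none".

Eta

Check each pair by majority over 21 ballots:
Lambda vs Tau: 21 to 0, Lambda.
Lambda–Eta: Eta 13–8.
Lambda vs Alpha: Alpha wins 14–7.
Lambda vs Epsilon: Lambda preferred on 3+4+4 = 11 ballots; Lambda wins 11–10.
Tau vs Eta: Eta, 21–0.
Tau vs Alpha: Tau is ranked higher on 3+4 = 7 ballots, Alpha on 14. Alpha wins 14–7.
Tau–Epsilon: Epsilon 21–0.
Eta vs Alpha: Eta, 11–10.
Eta vs Epsilon: 3+4+4+4 = 15 for Eta, 6 for Epsilon — Eta by 15–6.
Alpha vs Epsilon: Alpha preferred on 4+4+4 = 12 ballots; Alpha wins 12–9.
Eta beats each of Lambda, Tau, Alpha, Epsilon — Eta is the Condorcet winner.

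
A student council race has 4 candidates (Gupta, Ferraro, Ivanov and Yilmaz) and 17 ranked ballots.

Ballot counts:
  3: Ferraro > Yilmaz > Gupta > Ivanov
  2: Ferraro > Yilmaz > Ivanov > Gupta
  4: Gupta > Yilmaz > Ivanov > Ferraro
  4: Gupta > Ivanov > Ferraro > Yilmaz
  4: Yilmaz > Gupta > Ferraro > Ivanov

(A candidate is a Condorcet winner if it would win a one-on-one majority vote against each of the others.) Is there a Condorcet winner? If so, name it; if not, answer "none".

none

Check each pair by majority over 17 ballots:
Gupta vs Ferraro: Gupta preferred on 4+4+4 = 12 ballots; Gupta wins 12–5.
Gupta vs Ivanov: 3+4+4+4 = 15 for Gupta, 2 for Ivanov — Gupta by 15–2.
Gupta vs Yilmaz: Gupta is ranked higher on 4+4 = 8 ballots, Yilmaz on 9. Yilmaz wins 9–8.
Ferraro vs Ivanov: 3+2+4 = 9 for Ferraro, 8 for Ivanov — Ferraro by 9–8.
Ferraro vs Yilmaz: 3+2+4 = 9 for Ferraro, 8 for Yilmaz — Ferraro by 9–8.
Ivanov vs Yilmaz: 4 to 13, Yilmaz.
Every candidate loses at least once (Gupta loses to Yilmaz; Ferraro loses to Gupta; Ivanov loses to Gupta; Yilmaz loses to Ferraro). The majority relation contains the cycle Gupta beats Ferraro beats Yilmaz beats Gupta, so there is no Condorcet winner.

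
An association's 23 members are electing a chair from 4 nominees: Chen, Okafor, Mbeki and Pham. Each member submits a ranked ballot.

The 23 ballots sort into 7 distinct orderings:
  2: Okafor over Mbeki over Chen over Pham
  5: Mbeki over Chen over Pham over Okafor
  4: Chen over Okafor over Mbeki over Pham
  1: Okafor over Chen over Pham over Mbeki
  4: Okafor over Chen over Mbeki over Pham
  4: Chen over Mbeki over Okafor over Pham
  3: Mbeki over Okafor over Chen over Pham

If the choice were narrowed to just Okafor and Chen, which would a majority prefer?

Chen

Ballots ranking Okafor above Chen: 2 + 1 + 4 + 3 = 10.
Ballots ranking Chen above Okafor: 23 − 10 = 13.
Chen wins the head-to-head 13–10.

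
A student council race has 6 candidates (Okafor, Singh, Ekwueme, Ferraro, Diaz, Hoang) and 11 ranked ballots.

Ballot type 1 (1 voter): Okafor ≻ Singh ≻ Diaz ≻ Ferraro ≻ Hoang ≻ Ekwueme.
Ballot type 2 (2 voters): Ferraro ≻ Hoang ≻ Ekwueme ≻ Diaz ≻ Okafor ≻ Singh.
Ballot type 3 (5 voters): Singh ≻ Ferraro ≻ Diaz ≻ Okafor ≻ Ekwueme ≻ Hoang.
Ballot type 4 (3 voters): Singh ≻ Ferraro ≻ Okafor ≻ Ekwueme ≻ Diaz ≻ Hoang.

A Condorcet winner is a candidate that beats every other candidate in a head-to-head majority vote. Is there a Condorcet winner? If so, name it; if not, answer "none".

Head-to-head results (11 voters):
Okafor vs Singh: Okafor preferred on 1+2 = 3 ballots; Singh wins 8–3.
Okafor vs Ekwueme: Okafor is ranked higher on 1+5+3 = 9 ballots, Ekwueme on 2. Okafor wins 9–2.
Okafor vs Ferraro: 1 for Okafor, 10 for Ferraro — Ferraro by 10–1.
Okafor vs Diaz: Okafor preferred on 1+3 = 4 ballots; Diaz wins 7–4.
Okafor vs Hoang: 1+5+3 = 9 for Okafor, 2 for Hoang — Okafor by 9–2.
Singh vs Ekwueme: 1+5+3 = 9 for Singh, 2 for Ekwueme — Singh by 9–2.
Singh vs Ferraro: 1+5+3 = 9 for Singh, 2 for Ferraro — Singh by 9–2.
Singh vs Diaz: Singh is ranked higher on 1+5+3 = 9 ballots, Diaz on 2. Singh wins 9–2.
Singh vs Hoang: 1+5+3 = 9 for Singh, 2 for Hoang — Singh by 9–2.
Ekwueme vs Ferraro: 0 to 11, Ferraro.
Ekwueme vs Diaz: 5 to 6, Diaz.
Ekwueme vs Hoang: 5+3 = 8 for Ekwueme, 3 for Hoang — Ekwueme by 8–3.
Ferraro vs Diaz: 2+5+3 = 10 for Ferraro, 1 for Diaz — Ferraro by 10–1.
Ferraro vs Hoang: Ferraro preferred on 1+2+5+3 = 11 ballots; Ferraro wins 11–0.
Diaz vs Hoang: 1+5+3 = 9 for Diaz, 2 for Hoang — Diaz by 9–2.
Singh wins every pairwise contest, so Singh is the Condorcet winner.

Singh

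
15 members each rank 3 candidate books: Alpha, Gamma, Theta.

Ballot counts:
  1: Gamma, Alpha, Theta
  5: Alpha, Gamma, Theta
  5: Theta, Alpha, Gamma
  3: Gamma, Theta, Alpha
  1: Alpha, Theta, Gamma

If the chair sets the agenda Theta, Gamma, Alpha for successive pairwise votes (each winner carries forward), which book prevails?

Round 1: Theta vs Gamma — 6–9, Gamma advances.
Round 2: Gamma vs Alpha — 4–11, Alpha advances.
Alpha survives the agenda.

Alpha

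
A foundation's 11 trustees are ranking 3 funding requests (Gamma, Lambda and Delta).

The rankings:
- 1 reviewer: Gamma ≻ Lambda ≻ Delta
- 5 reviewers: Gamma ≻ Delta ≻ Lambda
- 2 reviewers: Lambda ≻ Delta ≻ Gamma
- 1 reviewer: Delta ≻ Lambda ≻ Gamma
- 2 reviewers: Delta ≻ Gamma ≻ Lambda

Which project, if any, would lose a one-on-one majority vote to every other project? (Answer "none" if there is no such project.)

Pairwise majorities:
Gamma vs Lambda: Gamma wins 8–3.
Gamma vs Delta: Gamma, 6–5.
Lambda–Delta: Delta 8–3.
Lambda is beaten in every head-to-head and is the Condorcet loser.

Lambda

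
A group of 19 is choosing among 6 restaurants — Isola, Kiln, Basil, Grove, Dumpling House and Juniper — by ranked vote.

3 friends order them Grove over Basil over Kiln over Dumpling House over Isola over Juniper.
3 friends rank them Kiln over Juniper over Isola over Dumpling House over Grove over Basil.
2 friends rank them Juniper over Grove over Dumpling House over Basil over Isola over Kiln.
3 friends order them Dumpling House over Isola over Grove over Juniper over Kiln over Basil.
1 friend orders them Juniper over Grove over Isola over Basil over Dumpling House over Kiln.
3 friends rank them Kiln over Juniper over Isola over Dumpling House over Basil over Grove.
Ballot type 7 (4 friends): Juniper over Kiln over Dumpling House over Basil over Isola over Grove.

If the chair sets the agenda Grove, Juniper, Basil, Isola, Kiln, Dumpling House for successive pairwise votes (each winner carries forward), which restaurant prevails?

Round 1: Grove vs Juniper — 6–13, Juniper advances.
Round 2: Juniper vs Basil — 16–3, Juniper advances.
Round 3: Juniper vs Isola — 13–6, Juniper advances.
Round 4: Juniper vs Kiln — 10–9, Juniper advances.
Round 5: Juniper vs Dumpling House — 13–6, Juniper advances.
Juniper survives the agenda.

Juniper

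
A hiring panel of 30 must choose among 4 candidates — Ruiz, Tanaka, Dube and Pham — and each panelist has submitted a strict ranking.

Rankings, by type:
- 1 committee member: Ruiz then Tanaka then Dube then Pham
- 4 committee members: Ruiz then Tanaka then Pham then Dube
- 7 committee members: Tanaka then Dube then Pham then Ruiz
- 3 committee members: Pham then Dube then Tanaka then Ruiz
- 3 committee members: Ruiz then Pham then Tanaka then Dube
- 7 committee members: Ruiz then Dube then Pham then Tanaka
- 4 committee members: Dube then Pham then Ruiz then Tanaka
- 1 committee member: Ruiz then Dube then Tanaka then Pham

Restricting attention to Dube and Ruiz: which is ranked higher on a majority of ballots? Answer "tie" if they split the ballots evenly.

Ballots ranking Dube above Ruiz: 7 + 3 + 4 = 14.
Ballots ranking Ruiz above Dube: 30 − 14 = 16.
Ruiz wins the head-to-head 16–14.

Ruiz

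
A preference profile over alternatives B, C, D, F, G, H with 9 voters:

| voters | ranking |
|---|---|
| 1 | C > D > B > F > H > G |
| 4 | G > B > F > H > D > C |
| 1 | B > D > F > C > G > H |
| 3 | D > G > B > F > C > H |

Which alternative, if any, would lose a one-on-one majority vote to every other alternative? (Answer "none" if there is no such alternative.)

Pairwise majorities:
B–C: B 8–1.
B vs D: B is ranked higher on 4+1 = 5 ballots, D on 4. B wins 5–4.
B vs F: B, 9–0.
B–G: G 7–2.
B vs H: 1+4+1+3 = 9 for B, 0 for H — B by 9–0.
C vs D: D, 8–1.
C vs F: F, 8–1.
C vs G: C preferred on 1+1 = 2 ballots; G wins 7–2.
C vs H: C wins 5–4.
D vs F: D preferred on 1+1+3 = 5 ballots; D wins 5–4.
D vs G: D is ranked higher on 1+1+3 = 5 ballots, G on 4. D wins 5–4.
D vs H: D preferred on 1+1+3 = 5 ballots; D wins 5–4.
F vs G: 2 to 7, G.
F vs H: F, 9–0.
G vs H: G, 8–1.
H is beaten in every head-to-head and is the Condorcet loser.

H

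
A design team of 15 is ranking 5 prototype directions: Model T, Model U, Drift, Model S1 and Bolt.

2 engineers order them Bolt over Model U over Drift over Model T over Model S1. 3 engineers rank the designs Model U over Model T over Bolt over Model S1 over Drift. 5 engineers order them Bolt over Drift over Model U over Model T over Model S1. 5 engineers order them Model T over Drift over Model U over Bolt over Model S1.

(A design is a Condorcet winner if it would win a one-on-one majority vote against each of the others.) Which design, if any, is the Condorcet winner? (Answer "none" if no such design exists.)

Pairwise majorities:
Model T vs Model U: Model T preferred on 5 ballots; Model U wins 10–5.
Model T vs Drift: 8 to 7, Model T.
Model T vs Model S1: Model T, 15–0.
Model T vs Bolt: 8 to 7, Model T.
Model U vs Drift: Drift, 10–5.
Model U vs Model S1: 2+3+5+5 = 15 for Model U, 0 for Model S1 — Model U by 15–0.
Model U vs Bolt: Model U preferred on 3+5 = 8 ballots; Model U wins 8–7.
Drift vs Model S1: Drift, 12–3.
Drift vs Bolt: 5 to 10, Bolt.
Model S1 vs Bolt: Bolt, 15–0.
Each design drops at least one matchup (Model T loses to Model U; Model U loses to Drift; Drift loses to Model T; Model S1 loses to Model T; Bolt loses to Model T); the cycle Model T beats Drift beats Model U beats Model T rules out a Condorcet winner.

none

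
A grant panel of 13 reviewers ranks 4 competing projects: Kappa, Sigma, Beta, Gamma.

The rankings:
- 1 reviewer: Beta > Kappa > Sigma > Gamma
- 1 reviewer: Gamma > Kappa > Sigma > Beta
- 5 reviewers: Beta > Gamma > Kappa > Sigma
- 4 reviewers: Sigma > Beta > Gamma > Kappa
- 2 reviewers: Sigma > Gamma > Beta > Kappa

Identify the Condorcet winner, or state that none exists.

none

Check each pair by majority over 13 ballots:
Kappa vs Sigma: Kappa, 7–6.
Kappa vs Beta: Beta, 12–1.
Kappa vs Gamma: Gamma, 12–1.
Sigma–Beta: Sigma 7–6.
Sigma vs Gamma: Sigma wins 7–6.
Beta vs Gamma: Beta wins 10–3.
Every project loses at least once (Kappa loses to Beta; Sigma loses to Kappa; Beta loses to Sigma; Gamma loses to Sigma). The majority relation contains the cycle Kappa > Sigma > Beta > Kappa, so there is no Condorcet winner.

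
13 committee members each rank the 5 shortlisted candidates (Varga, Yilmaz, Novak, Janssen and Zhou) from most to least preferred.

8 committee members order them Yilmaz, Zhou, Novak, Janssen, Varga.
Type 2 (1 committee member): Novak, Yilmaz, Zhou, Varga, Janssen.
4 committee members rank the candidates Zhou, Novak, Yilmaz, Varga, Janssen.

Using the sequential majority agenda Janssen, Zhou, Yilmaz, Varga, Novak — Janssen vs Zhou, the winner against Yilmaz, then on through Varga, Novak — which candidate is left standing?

Yilmaz

Round 1: Janssen vs Zhou — 0–13, Zhou advances.
Round 2: Zhou vs Yilmaz — 4–9, Yilmaz advances.
Round 3: Yilmaz vs Varga — 13–0, Yilmaz advances.
Round 4: Yilmaz vs Novak — 8–5, Yilmaz advances.
The agenda winner is Yilmaz.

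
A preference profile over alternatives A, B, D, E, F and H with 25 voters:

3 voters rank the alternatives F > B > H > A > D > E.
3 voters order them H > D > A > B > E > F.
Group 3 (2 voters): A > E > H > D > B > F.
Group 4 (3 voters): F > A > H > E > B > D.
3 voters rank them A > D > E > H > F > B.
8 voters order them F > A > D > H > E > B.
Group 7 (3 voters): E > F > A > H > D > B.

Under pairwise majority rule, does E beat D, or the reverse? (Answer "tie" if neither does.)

D

Ballots ranking E above D: 2 + 3 + 3 = 8.
Ballots ranking D above E: 25 − 8 = 17.
D wins the head-to-head 17–8.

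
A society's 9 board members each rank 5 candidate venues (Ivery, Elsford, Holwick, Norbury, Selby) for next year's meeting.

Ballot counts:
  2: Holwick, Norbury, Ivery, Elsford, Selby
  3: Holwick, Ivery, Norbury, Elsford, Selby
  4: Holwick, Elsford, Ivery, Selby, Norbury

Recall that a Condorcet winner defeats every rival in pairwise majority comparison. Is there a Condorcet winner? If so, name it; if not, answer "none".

Pairwise majorities:
Ivery vs Elsford: Ivery preferred on 2+3 = 5 ballots; Ivery wins 5–4.
Ivery vs Holwick: 0 for Ivery, 9 for Holwick — Holwick by 9–0.
Ivery vs Norbury: 7 to 2, Ivery.
Ivery vs Selby: 9 to 0, Ivery.
Elsford vs Holwick: Elsford preferred on 0 ballots; Holwick wins 9–0.
Elsford vs Norbury: 4 to 5, Norbury.
Elsford vs Selby: Elsford preferred on 2+3+4 = 9 ballots; Elsford wins 9–0.
Holwick vs Norbury: 9 to 0, Holwick.
Holwick vs Selby: 2+3+4 = 9 for Holwick, 0 for Selby — Holwick by 9–0.
Norbury vs Selby: Norbury preferred on 2+3 = 5 ballots; Norbury wins 5–4.
Holwick defeats every rival head-to-head and is the Condorcet winner.

Holwick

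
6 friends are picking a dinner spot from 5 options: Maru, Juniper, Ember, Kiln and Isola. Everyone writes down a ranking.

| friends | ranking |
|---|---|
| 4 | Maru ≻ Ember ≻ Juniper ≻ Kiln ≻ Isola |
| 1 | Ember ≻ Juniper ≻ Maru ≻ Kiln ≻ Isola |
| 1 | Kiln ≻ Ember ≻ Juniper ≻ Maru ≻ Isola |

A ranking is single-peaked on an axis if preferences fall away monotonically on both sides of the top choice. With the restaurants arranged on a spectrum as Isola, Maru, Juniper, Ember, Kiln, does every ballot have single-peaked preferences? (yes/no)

no

Axis positions: Isola=1, Maru=2, Juniper=3, Ember=4, Kiln=5.
Bloc 1: ranking walks positions 2-4-3-5-1; Ember is ranked above Juniper even though Juniper lies between Ember and the peak Maru on the axis — preferences dip and rise again. Not single-peaked.
Bloc 2 (peak Ember at position 4): ranking walks positions 4-3-2-5-1, expanding outward from the peak — single-peaked.
Bloc 3 (peak Kiln at position 5): ranking walks positions 5-4-3-2-1, expanding outward from the peak — single-peaked.
Bloc 1 violates single-peakedness, so the profile is not single-peaked on this axis.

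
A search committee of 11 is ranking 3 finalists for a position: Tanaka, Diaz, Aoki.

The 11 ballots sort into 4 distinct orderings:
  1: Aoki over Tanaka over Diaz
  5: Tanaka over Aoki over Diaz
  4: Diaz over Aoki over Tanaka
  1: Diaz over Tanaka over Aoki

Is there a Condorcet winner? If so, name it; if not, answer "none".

Head-to-head results (11 committee members):
Tanaka vs Diaz: 1+5 = 6 for Tanaka, 5 for Diaz — Tanaka by 6–5.
Tanaka vs Aoki: 6 to 5, Tanaka.
Diaz vs Aoki: 5 to 6, Aoki.
Tanaka wins every pairwise contest, so Tanaka is the Condorcet winner.

Tanaka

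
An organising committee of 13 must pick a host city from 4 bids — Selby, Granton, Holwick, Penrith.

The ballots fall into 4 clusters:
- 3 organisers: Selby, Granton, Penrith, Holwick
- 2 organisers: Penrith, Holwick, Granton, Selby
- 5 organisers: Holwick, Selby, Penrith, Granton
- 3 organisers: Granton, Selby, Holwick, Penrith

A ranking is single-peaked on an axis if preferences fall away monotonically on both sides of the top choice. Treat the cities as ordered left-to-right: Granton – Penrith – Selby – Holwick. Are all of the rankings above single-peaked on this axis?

no

Axis positions: Granton=1, Penrith=2, Selby=3, Holwick=4.
Cluster 1: ranking walks positions 3-1-2-4; Granton is ranked above Penrith even though Penrith lies between Granton and the peak Selby on the axis — preferences dip and rise again. Not single-peaked.
Cluster 2: ranking walks positions 2-4-1-3; Holwick is ranked above Selby even though Selby lies between Holwick and the peak Penrith on the axis — preferences dip and rise again. Not single-peaked.
Cluster 3 (peak Holwick at position 4): ranking walks positions 4-3-2-1, expanding outward from the peak — single-peaked.
Cluster 4: ranking walks positions 1-3-4-2; Selby is ranked above Penrith even though Penrith lies between Selby and the peak Granton on the axis — preferences dip and rise again. Not single-peaked.
Cluster 1 violates single-peakedness, so the profile is not single-peaked on this axis.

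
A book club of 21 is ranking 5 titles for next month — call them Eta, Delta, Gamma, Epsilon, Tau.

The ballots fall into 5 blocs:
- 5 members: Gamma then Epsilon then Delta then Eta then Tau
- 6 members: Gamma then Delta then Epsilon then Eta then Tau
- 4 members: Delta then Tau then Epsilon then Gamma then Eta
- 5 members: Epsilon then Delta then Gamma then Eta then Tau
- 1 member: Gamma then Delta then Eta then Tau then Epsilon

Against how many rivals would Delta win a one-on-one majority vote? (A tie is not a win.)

Delta against each rival (21 members):
Delta vs Eta: Delta wins 21–0.
Delta vs Gamma: Gamma wins 12–9.
Delta vs Epsilon: 11 to 10, Delta.
Delta vs Tau: 21 to 0, Delta.
Delta beats Eta, Epsilon, Tau; loses to Gamma — 3 pairwise wins.

3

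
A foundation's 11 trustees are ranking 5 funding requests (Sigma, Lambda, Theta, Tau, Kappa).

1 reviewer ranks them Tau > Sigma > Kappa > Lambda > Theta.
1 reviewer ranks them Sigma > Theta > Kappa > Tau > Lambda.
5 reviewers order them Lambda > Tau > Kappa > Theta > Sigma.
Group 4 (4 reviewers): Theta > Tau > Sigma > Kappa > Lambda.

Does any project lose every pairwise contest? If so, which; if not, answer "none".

Pairwise majorities:
Sigma vs Lambda: 1+1+4 = 6 for Sigma, 5 for Lambda — Sigma by 6–5.
Sigma vs Theta: 1+1 = 2 for Sigma, 9 for Theta — Theta by 9–2.
Sigma vs Tau: 1 for Sigma, 10 for Tau — Tau by 10–1.
Sigma–Kappa: Sigma 6–5.
Lambda vs Theta: Lambda preferred on 1+5 = 6 ballots; Lambda wins 6–5.
Lambda vs Tau: 5 to 6, Tau.
Lambda vs Kappa: 5 to 6, Kappa.
Theta vs Tau: 5 to 6, Tau.
Theta–Kappa: Kappa 6–5.
Tau vs Kappa: 10 to 1, Tau.
No project is winless: Sigma beats Lambda; Lambda beats Theta; Theta beats Sigma; Tau beats Sigma; Kappa beats Lambda. There is no Condorcet loser.

none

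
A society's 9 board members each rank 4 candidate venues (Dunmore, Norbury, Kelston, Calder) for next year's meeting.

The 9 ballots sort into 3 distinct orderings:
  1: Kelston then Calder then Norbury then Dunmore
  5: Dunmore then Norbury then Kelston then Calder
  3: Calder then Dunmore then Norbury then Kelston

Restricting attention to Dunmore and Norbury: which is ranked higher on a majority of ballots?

Dunmore

Ballots ranking Dunmore above Norbury: 5 + 3 = 8.
Ballots ranking Norbury above Dunmore: 9 − 8 = 1.
Dunmore wins the head-to-head 8–1.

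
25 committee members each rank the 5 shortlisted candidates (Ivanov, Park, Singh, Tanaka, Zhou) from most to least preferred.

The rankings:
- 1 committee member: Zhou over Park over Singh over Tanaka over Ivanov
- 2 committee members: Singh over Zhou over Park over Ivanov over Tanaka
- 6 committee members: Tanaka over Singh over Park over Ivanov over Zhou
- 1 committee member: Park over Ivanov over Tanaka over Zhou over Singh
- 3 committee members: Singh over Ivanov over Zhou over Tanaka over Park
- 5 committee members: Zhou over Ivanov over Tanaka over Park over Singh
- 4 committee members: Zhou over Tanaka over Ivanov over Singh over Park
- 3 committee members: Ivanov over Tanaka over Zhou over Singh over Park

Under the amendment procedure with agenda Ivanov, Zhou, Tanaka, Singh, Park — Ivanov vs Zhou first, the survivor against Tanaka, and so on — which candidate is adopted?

Round 1: Ivanov vs Zhou — 13–12, Ivanov advances.
Round 2: Ivanov vs Tanaka — 14–11, Ivanov advances.
Round 3: Ivanov vs Singh — 13–12, Ivanov advances.
Round 4: Ivanov vs Park — 15–10, Ivanov advances.
Ivanov survives the agenda.

Ivanov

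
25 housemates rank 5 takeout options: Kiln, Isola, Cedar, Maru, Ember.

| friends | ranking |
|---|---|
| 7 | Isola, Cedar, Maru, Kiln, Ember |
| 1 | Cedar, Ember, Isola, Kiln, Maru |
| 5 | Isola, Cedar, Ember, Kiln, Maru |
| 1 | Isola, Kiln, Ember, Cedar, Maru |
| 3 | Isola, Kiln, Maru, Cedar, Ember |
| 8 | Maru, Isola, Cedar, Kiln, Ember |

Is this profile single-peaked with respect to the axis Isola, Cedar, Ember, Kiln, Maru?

no

Axis positions: Isola=1, Cedar=2, Ember=3, Kiln=4, Maru=5.
Bloc 1: ranking walks positions 1-2-5-4-3; Maru is ranked above Ember even though Ember lies between Maru and the peak Isola on the axis — preferences dip and rise again. Not single-peaked.
Bloc 2 (peak Cedar at position 2): ranking walks positions 2-3-1-4-5, expanding outward from the peak — single-peaked.
Bloc 3 (peak Isola at position 1): ranking walks positions 1-2-3-4-5, expanding outward from the peak — single-peaked.
Bloc 4: ranking walks positions 1-4-3-2-5; Kiln is ranked above Cedar even though Cedar lies between Kiln and the peak Isola on the axis — preferences dip and rise again. Not single-peaked.
Bloc 5: ranking walks positions 1-4-5-2-3; Kiln is ranked above Cedar even though Cedar lies between Kiln and the peak Isola on the axis — preferences dip and rise again. Not single-peaked.
Bloc 6: ranking walks positions 5-1-2-4-3; Isola is ranked above Kiln even though Kiln lies between Isola and the peak Maru on the axis — preferences dip and rise again. Not single-peaked.
Bloc 1 violates single-peakedness, so the profile is not single-peaked on this axis.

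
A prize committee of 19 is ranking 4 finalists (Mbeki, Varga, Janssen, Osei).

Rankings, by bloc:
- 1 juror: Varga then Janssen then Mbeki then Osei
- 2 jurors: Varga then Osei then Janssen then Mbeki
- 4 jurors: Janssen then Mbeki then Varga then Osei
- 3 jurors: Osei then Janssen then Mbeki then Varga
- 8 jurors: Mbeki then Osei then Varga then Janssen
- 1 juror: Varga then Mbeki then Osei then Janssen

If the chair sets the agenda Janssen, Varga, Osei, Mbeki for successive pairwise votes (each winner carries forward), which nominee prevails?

Mbeki

Round 1: Janssen vs Varga — 7–12, Varga advances.
Round 2: Varga vs Osei — 8–11, Osei advances.
Round 3: Osei vs Mbeki — 5–14, Mbeki advances.
Mbeki survives the agenda.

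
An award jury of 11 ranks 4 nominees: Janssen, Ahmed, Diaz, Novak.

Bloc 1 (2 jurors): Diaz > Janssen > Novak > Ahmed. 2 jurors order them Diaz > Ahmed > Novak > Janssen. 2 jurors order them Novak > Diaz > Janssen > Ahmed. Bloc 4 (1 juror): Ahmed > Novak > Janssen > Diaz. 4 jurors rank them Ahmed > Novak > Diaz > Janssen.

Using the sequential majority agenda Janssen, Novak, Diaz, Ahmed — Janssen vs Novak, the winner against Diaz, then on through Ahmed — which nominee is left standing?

Ahmed

Round 1: Janssen vs Novak — 2–9, Novak advances.
Round 2: Novak vs Diaz — 7–4, Novak advances.
Round 3: Novak vs Ahmed — 4–7, Ahmed advances.
The agenda winner is Ahmed.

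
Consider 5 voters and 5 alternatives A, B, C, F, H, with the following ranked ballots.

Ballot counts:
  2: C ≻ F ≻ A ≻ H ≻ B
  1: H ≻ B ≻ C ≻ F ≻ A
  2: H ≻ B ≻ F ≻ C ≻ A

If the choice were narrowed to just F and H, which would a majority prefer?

H

Ballots ranking F above H: 2.
Ballots ranking H above F: 5 − 2 = 3.
H wins the head-to-head 3–2.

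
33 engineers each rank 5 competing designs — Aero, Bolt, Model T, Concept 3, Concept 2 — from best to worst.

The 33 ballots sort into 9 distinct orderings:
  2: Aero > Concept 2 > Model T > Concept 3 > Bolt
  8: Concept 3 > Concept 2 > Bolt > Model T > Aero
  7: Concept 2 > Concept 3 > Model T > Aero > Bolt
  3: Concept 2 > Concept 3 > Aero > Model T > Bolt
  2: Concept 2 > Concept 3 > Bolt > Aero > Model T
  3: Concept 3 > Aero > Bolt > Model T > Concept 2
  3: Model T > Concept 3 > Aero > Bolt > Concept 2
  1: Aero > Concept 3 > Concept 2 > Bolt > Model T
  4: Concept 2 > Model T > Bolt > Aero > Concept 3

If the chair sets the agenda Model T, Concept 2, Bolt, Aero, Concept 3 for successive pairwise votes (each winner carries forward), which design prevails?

Round 1: Model T vs Concept 2 — 6–27, Concept 2 advances.
Round 2: Concept 2 vs Bolt — 27–6, Concept 2 advances.
Round 3: Concept 2 vs Aero — 24–9, Concept 2 advances.
Round 4: Concept 2 vs Concept 3 — 18–15, Concept 2 advances.
Concept 2 survives the agenda.

Concept 2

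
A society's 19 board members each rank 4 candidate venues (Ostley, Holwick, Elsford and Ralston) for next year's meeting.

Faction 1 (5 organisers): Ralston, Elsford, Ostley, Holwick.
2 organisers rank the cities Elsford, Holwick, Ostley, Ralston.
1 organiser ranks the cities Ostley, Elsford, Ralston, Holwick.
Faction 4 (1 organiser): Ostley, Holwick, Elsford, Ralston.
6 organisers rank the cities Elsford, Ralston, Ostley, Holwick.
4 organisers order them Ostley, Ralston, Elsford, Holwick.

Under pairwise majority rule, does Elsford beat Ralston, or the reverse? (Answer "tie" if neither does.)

Elsford

Ballots ranking Elsford above Ralston: 2 + 1 + 1 + 6 = 10.
Ballots ranking Ralston above Elsford: 19 − 10 = 9.
Elsford wins the head-to-head 10–9.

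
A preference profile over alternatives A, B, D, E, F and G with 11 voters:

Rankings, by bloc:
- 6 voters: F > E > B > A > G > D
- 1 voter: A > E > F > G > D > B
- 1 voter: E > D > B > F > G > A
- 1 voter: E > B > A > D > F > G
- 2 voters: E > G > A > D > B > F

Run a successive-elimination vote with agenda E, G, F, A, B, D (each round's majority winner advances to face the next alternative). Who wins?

F

Round 1: E vs G — 11–0, E advances.
Round 2: E vs F — 5–6, F advances.
Round 3: F vs A — 7–4, F advances.
Round 4: F vs B — 7–4, F advances.
Round 5: F vs D — 7–4, F advances.
The agenda winner is F.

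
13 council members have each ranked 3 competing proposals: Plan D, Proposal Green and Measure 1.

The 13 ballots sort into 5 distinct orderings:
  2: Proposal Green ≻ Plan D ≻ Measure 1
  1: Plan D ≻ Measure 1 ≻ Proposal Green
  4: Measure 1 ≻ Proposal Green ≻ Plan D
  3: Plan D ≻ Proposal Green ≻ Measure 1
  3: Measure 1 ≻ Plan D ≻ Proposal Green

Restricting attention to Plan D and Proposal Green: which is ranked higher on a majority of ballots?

Plan D

Ballots ranking Plan D above Proposal Green: 1 + 3 + 3 = 7.
Ballots ranking Proposal Green above Plan D: 13 − 7 = 6.
Plan D wins the head-to-head 7–6.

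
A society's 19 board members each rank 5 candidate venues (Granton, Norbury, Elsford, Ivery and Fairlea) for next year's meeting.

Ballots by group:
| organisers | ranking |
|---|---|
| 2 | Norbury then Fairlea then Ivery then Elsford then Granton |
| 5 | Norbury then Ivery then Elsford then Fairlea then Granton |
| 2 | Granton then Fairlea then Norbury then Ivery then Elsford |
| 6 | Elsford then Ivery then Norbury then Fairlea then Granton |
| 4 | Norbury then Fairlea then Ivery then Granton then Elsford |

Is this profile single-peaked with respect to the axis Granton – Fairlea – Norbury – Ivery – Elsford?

Axis positions: Granton=1, Fairlea=2, Norbury=3, Ivery=4, Elsford=5.
Group 1 (peak Norbury at position 3): ranking walks positions 3-2-4-5-1, expanding outward from the peak — single-peaked.
Group 2 (peak Norbury at position 3): ranking walks positions 3-4-5-2-1, expanding outward from the peak — single-peaked.
Group 3 (peak Granton at position 1): ranking walks positions 1-2-3-4-5, expanding outward from the peak — single-peaked.
Group 4 (peak Elsford at position 5): ranking walks positions 5-4-3-2-1, expanding outward from the peak — single-peaked.
Group 5 (peak Norbury at position 3): ranking walks positions 3-2-4-1-5, expanding outward from the peak — single-peaked.
Every ranking is single-peaked on this axis.

yes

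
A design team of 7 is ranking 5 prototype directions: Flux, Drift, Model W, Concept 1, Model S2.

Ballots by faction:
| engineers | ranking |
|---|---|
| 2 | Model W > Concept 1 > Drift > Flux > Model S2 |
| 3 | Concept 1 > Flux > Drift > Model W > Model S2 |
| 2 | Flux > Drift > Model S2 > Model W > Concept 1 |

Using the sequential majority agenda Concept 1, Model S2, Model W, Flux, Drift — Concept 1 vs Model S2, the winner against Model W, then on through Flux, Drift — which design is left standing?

Flux

Round 1: Concept 1 vs Model S2 — 5–2, Concept 1 advances.
Round 2: Concept 1 vs Model W — 3–4, Model W advances.
Round 3: Model W vs Flux — 2–5, Flux advances.
Round 4: Flux vs Drift — 5–2, Flux advances.
Flux survives the agenda.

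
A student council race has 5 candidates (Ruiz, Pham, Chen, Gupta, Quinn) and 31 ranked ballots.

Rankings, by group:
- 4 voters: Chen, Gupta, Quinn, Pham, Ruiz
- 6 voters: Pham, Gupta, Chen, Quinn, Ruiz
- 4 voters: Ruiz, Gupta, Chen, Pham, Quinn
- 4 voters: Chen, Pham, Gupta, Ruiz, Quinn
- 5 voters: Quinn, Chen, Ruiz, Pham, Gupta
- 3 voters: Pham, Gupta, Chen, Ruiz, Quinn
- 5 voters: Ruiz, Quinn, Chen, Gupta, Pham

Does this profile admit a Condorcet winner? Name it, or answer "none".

Check each pair by majority over 31 ballots:
Ruiz vs Pham: Ruiz is ranked higher on 4+5+5 = 14 ballots, Pham on 17. Pham wins 17–14.
Ruiz vs Chen: Ruiz preferred on 4+5 = 9 ballots; Chen wins 22–9.
Ruiz vs Gupta: Ruiz is ranked higher on 4+5+5 = 14 ballots, Gupta on 17. Gupta wins 17–14.
Ruiz vs Quinn: 16 to 15, Ruiz.
Pham vs Chen: 9 to 22, Chen.
Pham vs Gupta: Pham preferred on 6+4+5+3 = 18 ballots; Pham wins 18–13.
Pham vs Quinn: 17 to 14, Pham.
Chen vs Gupta: Chen is ranked higher on 4+4+5+5 = 18 ballots, Gupta on 13. Chen wins 18–13.
Chen vs Quinn: 21 to 10, Chen.
Gupta vs Quinn: Gupta is ranked higher on 4+6+4+4+3 = 21 ballots, Quinn on 10. Gupta wins 21–10.
Only Chen has no losses; Chen is the Condorcet winner.

Chen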